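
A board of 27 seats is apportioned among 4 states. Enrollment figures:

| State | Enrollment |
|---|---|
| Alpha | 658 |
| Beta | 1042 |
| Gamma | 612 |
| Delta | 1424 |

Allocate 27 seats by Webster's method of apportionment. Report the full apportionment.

Alpha 5, Beta 8, Gamma 4, Delta 10

Standard divisor 3736/27 ≈ 138.37; standard quotas: Alpha 4.755, Beta 7.531, Gamma 4.423, Delta 10.291.
Rounding to the nearest integer gives Alpha 5, Beta 8, Gamma 4, Delta 10 — total 27, matching the house size, so no adjustment is needed.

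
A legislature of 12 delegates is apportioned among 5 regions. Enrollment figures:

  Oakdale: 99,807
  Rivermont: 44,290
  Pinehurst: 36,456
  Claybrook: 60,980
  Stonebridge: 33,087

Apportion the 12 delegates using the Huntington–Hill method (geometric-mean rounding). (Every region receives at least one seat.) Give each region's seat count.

With divisor 24146: modified quotas Oakdale 4.133, Rivermont 1.834, Pinehurst 1.510, Claybrook 2.525, Stonebridge 1.370.
Geometric-mean thresholds: Oakdale √(4·5)=4.472, Rivermont √(1·2)=1.414, Pinehurst √(1·2)=1.414, Claybrook √(2·3)=2.449, Stonebridge √(1·2)=1.414.
Each quota rounded against its threshold gives Oakdale 4, Rivermont 2, Pinehurst 2, Claybrook 3, Stonebridge 1 (total 12).

Oakdale=4, Rivermont=2, Pinehurst=2, Claybrook=3, Stonebridge=1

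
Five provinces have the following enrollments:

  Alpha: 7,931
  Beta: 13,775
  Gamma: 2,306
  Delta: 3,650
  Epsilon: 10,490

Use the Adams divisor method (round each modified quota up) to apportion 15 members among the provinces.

Alpha 3, Beta 5, Gamma 1, Delta 2, Epsilon 4

Standard divisor 38152/15 ≈ 2543.467; standard quotas: Alpha 3.118, Beta 5.416, Gamma 0.907, Delta 1.435, Epsilon 4.124.
Rounding up gives 4, 6, 1, 2, 5 = 18 seats, so the divisor must be adjusted.
With modified divisor 3100: modified quotas Alpha 2.558, Beta 4.444, Gamma 0.744, Delta 1.177, Epsilon 3.384.
Rounding up: Alpha 3, Beta 5, Gamma 1, Delta 2, Epsilon 4 (total 15).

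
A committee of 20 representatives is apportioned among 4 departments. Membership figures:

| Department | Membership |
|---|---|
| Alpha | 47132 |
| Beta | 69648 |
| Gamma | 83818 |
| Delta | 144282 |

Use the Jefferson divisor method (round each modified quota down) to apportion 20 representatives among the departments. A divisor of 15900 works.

Alpha=2, Beta=4, Gamma=5, Delta=9

With modified divisor 15900: modified quotas Alpha 2.964, Beta 4.380, Gamma 5.272, Delta 9.074.
Rounding down: Alpha 2, Beta 4, Gamma 5, Delta 9 (total 20).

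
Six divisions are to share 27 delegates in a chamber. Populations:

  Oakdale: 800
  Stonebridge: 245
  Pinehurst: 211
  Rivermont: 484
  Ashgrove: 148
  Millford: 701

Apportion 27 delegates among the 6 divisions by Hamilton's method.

The standard divisor is 2589/27 ≈ 95.889.
Standard quotas: Oakdale 8.343, Stonebridge 2.555, Pinehurst 2.200, Rivermont 5.048, Ashgrove 1.543, Millford 7.311.
Lower quotas: Oakdale 8, Stonebridge 2, Pinehurst 2, Rivermont 5, Ashgrove 1, Millford 7 (sum 25, leaving 2 seats).
Remainders in descending order: Stonebridge 0.555, Ashgrove 0.543, Oakdale 0.343, Millford 0.311, Pinehurst 0.200, Rivermont 0.048.
Largest remainders: Stonebridge, Ashgrove receive the extra seats.

Oakdale 8, Stonebridge 3, Pinehurst 2, Rivermont 5, Ashgrove 2, Millford 7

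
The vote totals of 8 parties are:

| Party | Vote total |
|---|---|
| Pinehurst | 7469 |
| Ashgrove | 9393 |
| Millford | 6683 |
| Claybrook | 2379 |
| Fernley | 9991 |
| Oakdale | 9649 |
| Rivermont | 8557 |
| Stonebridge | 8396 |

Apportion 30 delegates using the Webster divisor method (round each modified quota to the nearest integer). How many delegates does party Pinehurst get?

4

Standard divisor 62517/30 ≈ 2083.9; standard quotas: Pinehurst 3.584, Ashgrove 4.507, Millford 3.207, Claybrook 1.142, Fernley 4.794, Oakdale 4.630, Rivermont 4.106, Stonebridge 4.029.
Rounding to the nearest integer gives 4, 5, 3, 1, 5, 5, 4, 4 = 31 seats, so the divisor must be adjusted.
With modified divisor 2100: modified quotas Pinehurst 3.557, Ashgrove 4.473, Millford 3.182, Claybrook 1.133, Fernley 4.758, Oakdale 4.595, Rivermont 4.075, Stonebridge 3.998.
Rounding to the nearest integer: Pinehurst 4, Ashgrove 4, Millford 3, Claybrook 1, Fernley 5, Oakdale 5, Rivermont 4, Stonebridge 4 (total 30).
Pinehurst receives 4.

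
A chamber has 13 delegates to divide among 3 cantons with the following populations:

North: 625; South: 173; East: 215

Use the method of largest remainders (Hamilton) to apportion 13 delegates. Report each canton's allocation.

Total 1013; standard divisor 1013/13 ≈ 77.923.
Standard quotas: North 8.021, South 2.220, East 2.759.
Lower quotas: North 8, South 2, East 2 (sum 12, leaving 1 seat).
Remainders in descending order: East 0.759, South 0.220, North 0.021.
The surplus seat goes to East.

North 8; South 2; East 3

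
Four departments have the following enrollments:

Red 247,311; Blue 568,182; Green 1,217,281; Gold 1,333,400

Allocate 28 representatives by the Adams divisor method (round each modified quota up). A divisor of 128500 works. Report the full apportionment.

Red: 2; Blue: 5; Green: 10; Gold: 11

With modified divisor 128500: modified quotas Red 1.925, Blue 4.422, Green 9.473, Gold 10.377.
Rounding up: Red 2, Blue 5, Green 10, Gold 11 (total 28).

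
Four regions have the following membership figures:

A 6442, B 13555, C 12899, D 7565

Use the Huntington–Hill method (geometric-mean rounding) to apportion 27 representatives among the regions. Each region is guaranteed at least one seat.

With divisor 1480: modified quotas A 4.353, B 9.159, C 8.716, D 5.111.
Geometric-mean thresholds: A √(4·5)=4.472, B √(9·10)=9.487, C √(8·9)=8.485, D √(5·6)=5.477.
Each quota rounded against its threshold gives A 4, B 9, C 9, D 5 (total 27).

A 4, B 9, C 9, D 5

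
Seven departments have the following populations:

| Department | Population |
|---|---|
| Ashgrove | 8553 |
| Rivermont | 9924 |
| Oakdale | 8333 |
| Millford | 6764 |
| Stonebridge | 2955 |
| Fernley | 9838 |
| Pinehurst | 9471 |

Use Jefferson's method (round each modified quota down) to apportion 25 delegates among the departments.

Standard divisor 55838/25 ≈ 2233.52; standard quotas: Ashgrove 3.829, Rivermont 4.443, Oakdale 3.731, Millford 3.028, Stonebridge 1.323, Fernley 4.405, Pinehurst 4.240.
Rounding down gives 3, 4, 3, 3, 1, 4, 4 = 22 seats, so the divisor must be adjusted.
With modified divisor 1976: modified quotas Ashgrove 4.328, Rivermont 5.022, Oakdale 4.217, Millford 3.423, Stonebridge 1.495, Fernley 4.979, Pinehurst 4.793.
Rounding down: Ashgrove 4, Rivermont 5, Oakdale 4, Millford 3, Stonebridge 1, Fernley 4, Pinehurst 4 (total 25).

Ashgrove 4, Rivermont 5, Oakdale 4, Millford 3, Stonebridge 1, Fernley 4, Pinehurst 4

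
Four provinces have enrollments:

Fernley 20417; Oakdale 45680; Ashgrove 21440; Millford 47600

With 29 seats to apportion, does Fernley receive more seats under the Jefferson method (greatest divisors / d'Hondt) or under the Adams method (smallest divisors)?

Adams

Jefferson: Fernley 4, Oakdale 10, Ashgrove 4, Millford 11.
Adams: Fernley 5, Oakdale 9, Ashgrove 5, Millford 10.
Fernley gets 4 under Jefferson and 5 under Adams.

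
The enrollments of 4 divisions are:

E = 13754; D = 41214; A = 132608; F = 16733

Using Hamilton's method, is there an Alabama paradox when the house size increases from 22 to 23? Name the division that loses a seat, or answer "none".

At 22 seats: E 2, D 4, A 14, F 2.
At 23 seats: E 1, D 5, A 15, F 2.
E drops from 2 to 1.

E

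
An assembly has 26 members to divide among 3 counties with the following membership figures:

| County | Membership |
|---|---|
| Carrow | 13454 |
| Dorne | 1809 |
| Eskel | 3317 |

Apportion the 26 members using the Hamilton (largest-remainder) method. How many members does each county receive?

Carrow=19; Dorne=2; Eskel=5

Total 18580; standard divisor 18580/26 ≈ 714.615.
Standard quotas: Carrow 18.8269, Dorne 2.5314, Eskel 4.6417.
Lower quotas: Carrow 18, Dorne 2, Eskel 4 (sum 24, leaving 2 seats).
Remainders in descending order: Carrow 0.8269, Eskel 0.6417, Dorne 0.5314.
Largest remainders: Carrow, Eskel receive the extra seats.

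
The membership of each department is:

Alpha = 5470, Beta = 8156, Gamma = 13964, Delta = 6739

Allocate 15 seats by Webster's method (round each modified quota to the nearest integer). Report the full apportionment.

Alpha: 2, Beta: 4, Gamma: 6, Delta: 3

Standard divisor 34329/15 ≈ 2288.6; standard quotas: Alpha 2.390, Beta 3.564, Gamma 6.102, Delta 2.945.
Rounding to the nearest integer gives Alpha 2, Beta 4, Gamma 6, Delta 3 — total 15, matching the house size, so no adjustment is needed.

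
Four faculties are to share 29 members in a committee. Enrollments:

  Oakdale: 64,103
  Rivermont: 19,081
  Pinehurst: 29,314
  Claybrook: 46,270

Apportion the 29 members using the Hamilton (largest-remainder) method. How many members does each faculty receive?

Oakdale 12, Rivermont 4, Pinehurst 5, Claybrook 8

Total 158768; standard divisor 158768/29 ≈ 5474.759.
Standard quotas: Oakdale 11.7088, Rivermont 3.4853, Pinehurst 5.3544, Claybrook 8.4515.
Lower quotas: Oakdale 11, Rivermont 3, Pinehurst 5, Claybrook 8 (sum 27, leaving 2 seats).
Remainders in descending order: Oakdale 0.7088, Rivermont 0.4853, Claybrook 0.4515, Pinehurst 0.3544.
Largest remainders: Oakdale, Rivermont receive the extra seats.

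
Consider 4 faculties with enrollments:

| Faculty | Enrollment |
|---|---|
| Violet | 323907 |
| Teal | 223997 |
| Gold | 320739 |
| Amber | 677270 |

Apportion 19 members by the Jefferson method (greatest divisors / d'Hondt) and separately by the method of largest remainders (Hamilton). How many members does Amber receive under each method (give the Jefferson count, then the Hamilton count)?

Jefferson: Violet 4, Teal 2, Gold 4, Amber 9.
Hamilton: Violet 4, Teal 3, Gold 4, Amber 8.
Amber gets 9 under Jefferson and 8 under Hamilton.

9 and 8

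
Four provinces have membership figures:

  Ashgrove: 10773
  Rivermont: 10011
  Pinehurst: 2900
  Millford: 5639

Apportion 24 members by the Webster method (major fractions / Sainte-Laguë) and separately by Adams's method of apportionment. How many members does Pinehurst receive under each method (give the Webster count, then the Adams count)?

Webster: Ashgrove 9, Rivermont 8, Pinehurst 2, Millford 5.
Adams: Ashgrove 8, Rivermont 8, Pinehurst 3, Millford 5.
Pinehurst gets 2 under Webster and 3 under Adams.

2 and 3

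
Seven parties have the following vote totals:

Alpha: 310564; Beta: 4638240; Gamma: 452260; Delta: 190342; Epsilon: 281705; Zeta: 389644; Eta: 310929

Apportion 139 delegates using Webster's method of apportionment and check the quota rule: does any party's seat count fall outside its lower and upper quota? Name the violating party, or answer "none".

Standard quotas: Alpha 6.567, Beta 98.075, Gamma 9.563, Delta 4.025, Epsilon 5.957, Zeta 8.239, Eta 6.575.
Webster allocation: Alpha 7, Beta 97, Gamma 10, Delta 4, Epsilon 6, Zeta 8, Eta 7.
Beta has quota 98.075 (lower 98, upper 99) but receives 97 — outside the quota interval.

Beta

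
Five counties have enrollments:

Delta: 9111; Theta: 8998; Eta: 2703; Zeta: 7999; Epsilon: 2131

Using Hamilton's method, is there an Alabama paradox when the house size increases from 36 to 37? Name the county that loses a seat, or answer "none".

At 36 seats: Delta 11, Theta 10, Eta 3, Zeta 9, Epsilon 3.
At 37 seats: Delta 11, Theta 11, Eta 3, Zeta 10, Epsilon 2.
Epsilon drops from 3 to 2.

Epsilon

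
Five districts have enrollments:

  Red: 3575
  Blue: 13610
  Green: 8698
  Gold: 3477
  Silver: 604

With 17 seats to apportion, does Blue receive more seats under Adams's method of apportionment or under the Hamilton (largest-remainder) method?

Hamilton

Adams: Red 2, Blue 7, Green 5, Gold 2, Silver 1.
Hamilton: Red 2, Blue 8, Green 5, Gold 2, Silver 0.
Blue gets 7 under Adams and 8 under Hamilton.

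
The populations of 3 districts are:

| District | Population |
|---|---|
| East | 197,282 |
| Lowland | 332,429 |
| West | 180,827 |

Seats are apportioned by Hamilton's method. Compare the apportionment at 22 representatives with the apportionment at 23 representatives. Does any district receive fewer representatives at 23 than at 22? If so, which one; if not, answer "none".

At 22 seats: East 6, Lowland 10, West 6.
At 23 seats: East 6, Lowland 11, West 6.
No district's allocation decreased.

none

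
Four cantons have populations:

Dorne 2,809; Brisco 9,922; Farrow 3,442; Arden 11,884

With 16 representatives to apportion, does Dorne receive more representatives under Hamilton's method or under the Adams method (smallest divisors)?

Adams

Hamilton: Dorne 1, Brisco 6, Farrow 2, Arden 7.
Adams: Dorne 2, Brisco 6, Farrow 2, Arden 6.
Dorne gets 1 under Hamilton and 2 under Adams.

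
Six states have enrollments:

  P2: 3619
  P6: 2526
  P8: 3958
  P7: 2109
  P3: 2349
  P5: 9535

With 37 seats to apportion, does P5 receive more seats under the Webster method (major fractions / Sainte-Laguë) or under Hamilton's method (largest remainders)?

Hamilton

Webster: P2 6, P6 4, P8 6, P7 3, P3 4, P5 14.
Hamilton: P2 5, P6 4, P8 6, P7 3, P3 4, P5 15.
P5 gets 14 under Webster and 15 under Hamilton.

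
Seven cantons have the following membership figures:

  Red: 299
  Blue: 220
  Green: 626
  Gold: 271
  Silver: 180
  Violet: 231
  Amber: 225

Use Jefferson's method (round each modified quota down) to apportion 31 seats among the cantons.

Red=5, Blue=3, Green=10, Gold=4, Silver=3, Violet=3, Amber=3

Standard divisor 2052/31 ≈ 66.194; standard quotas: Red 4.517, Blue 3.324, Green 9.457, Gold 4.094, Silver 2.719, Violet 3.490, Amber 3.399.
Rounding down gives 4, 3, 9, 4, 2, 3, 3 = 28 seats, so the divisor must be adjusted.
With modified divisor 59: modified quotas Red 5.068, Blue 3.729, Green 10.610, Gold 4.593, Silver 3.051, Violet 3.915, Amber 3.814.
Rounding down: Red 5, Blue 3, Green 10, Gold 4, Silver 3, Violet 3, Amber 3 (total 31).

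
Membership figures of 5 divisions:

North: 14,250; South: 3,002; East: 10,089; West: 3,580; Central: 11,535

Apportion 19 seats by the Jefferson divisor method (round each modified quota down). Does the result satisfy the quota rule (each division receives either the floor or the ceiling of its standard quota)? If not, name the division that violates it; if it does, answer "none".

Standard quotas: North 6.377, South 1.343, East 4.515, West 1.602, Central 5.162.
Jefferson allocation: North 7, South 1, East 5, West 1, Central 5.
Every allocation lies between the lower and upper quota.

none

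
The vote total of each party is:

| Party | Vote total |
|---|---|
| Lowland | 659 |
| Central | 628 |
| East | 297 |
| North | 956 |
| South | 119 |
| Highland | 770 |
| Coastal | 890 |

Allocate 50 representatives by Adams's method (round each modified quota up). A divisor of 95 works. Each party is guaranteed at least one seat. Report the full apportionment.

With modified divisor 95: modified quotas Lowland 6.937, Central 6.611, East 3.126, North 10.063, South 1.253, Highland 8.105, Coastal 9.368.
Rounding up: Lowland 7, Central 7, East 4, North 11, South 2, Highland 9, Coastal 10 (total 50).

Lowland 7; Central 7; East 4; North 11; South 2; Highland 9; Coastal 10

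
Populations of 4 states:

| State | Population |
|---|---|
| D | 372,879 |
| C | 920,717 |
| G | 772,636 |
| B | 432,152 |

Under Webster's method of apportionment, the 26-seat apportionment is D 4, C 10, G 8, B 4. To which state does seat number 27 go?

Priority for the next seat is population ÷ (current seats + 0.5).
Priorities: D 82862.000, C 87687.333, G 90898.353, B 96033.778.
Highest priority: B.

B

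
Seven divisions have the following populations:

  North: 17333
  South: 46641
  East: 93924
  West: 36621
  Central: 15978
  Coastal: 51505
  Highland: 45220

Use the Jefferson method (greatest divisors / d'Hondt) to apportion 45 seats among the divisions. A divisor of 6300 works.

With modified divisor 6300: modified quotas North 2.751, South 7.403, East 14.909, West 5.813, Central 2.536, Coastal 8.175, Highland 7.178.
Rounding down: North 2, South 7, East 14, West 5, Central 2, Coastal 8, Highland 7 (total 45).

North 2; South 7; East 14; West 5; Central 2; Coastal 8; Highland 7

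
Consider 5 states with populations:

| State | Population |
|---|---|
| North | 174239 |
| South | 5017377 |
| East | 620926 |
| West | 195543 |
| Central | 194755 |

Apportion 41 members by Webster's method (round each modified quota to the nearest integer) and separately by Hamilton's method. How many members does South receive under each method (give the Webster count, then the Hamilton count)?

Webster: North 1, South 34, East 4, West 1, Central 1.
Hamilton: North 1, South 33, East 4, West 2, Central 1.
South gets 34 under Webster and 33 under Hamilton.

34 and 33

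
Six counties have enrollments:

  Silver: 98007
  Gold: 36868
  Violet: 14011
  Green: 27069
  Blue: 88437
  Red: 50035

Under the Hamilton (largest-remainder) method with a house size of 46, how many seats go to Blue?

13

Total 314427; standard divisor 314427/46 ≈ 6835.37.
Standard quotas: Silver 14.3382, Gold 5.3937, Violet 2.0498, Green 3.9601, Blue 12.9381, Red 7.3200.
Lower quotas: Silver 14, Gold 5, Violet 2, Green 3, Blue 12, Red 7 (sum 43, leaving 3 seats).
Remainders in descending order: Green 0.9601, Blue 0.9381, Gold 0.3937, Silver 0.3382, Red 0.3200, Violet 0.0498.
Largest remainders: Green, Blue, Gold receive the extra seats.
Blue receives 13.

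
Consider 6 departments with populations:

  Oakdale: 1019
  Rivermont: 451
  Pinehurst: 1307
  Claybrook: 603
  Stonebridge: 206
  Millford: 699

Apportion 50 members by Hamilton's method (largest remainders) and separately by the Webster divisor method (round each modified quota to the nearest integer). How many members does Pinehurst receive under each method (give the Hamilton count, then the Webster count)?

Hamilton: Oakdale 12, Rivermont 5, Pinehurst 15, Claybrook 7, Stonebridge 3, Millford 8.
Webster: Oakdale 12, Rivermont 5, Pinehurst 16, Claybrook 7, Stonebridge 2, Millford 8.
Pinehurst gets 15 under Hamilton and 16 under Webster.

15 and 16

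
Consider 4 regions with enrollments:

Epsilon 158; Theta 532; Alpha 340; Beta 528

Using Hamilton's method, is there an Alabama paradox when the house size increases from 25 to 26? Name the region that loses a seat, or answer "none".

Epsilon

At 25 seats: Epsilon 3, Theta 9, Alpha 5, Beta 8.
At 26 seats: Epsilon 2, Theta 9, Alpha 6, Beta 9.
Epsilon drops from 3 to 2.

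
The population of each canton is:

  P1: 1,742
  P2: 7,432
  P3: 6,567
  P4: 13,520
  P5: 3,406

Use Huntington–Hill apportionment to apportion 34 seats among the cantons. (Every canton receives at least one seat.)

P1 2, P2 8, P3 7, P4 14, P5 3

With divisor 988: modified quotas P1 1.763, P2 7.522, P3 6.647, P4 13.684, P5 3.447.
Geometric-mean thresholds: P1 √(1·2)=1.414, P2 √(7·8)=7.483, P3 √(6·7)=6.481, P4 √(13·14)=13.491, P5 √(3·4)=3.464.
Each quota rounded against its threshold gives P1 2, P2 8, P3 7, P4 14, P5 3 (total 34).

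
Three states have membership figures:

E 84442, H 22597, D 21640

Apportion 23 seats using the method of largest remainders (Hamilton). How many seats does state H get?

4

Standard divisor: 128679 ÷ 23 ≈ 5594.739.
Standard quotas: E 15.0931, H 4.0390, D 3.8679.
Lower quotas: E 15, H 4, D 3 (sum 22, leaving 1 seat).
Remainders in descending order: D 0.8679, E 0.0931, H 0.0390.
Largest remainder: D receives the extra seat.
H receives 4.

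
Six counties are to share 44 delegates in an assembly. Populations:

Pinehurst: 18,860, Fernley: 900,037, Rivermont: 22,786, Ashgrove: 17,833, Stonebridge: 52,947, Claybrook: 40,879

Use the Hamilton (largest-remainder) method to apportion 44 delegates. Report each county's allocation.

Standard divisor: 1053342 ÷ 44 ≈ 23939.591.
Standard quotas: Pinehurst 0.7878, Fernley 37.5962, Rivermont 0.9518, Ashgrove 0.7449, Stonebridge 2.2117, Claybrook 1.7076.
Lower quotas: Pinehurst 0, Fernley 37, Rivermont 0, Ashgrove 0, Stonebridge 2, Claybrook 1 (sum 40, leaving 4 seats).
Remainders in descending order: Rivermont 0.9518, Pinehurst 0.7878, Ashgrove 0.7449, Claybrook 0.7076, Fernley 0.5962, Stonebridge 0.2117.
The surplus seats go to Rivermont, Pinehurst, Ashgrove, Claybrook.

Pinehurst=1, Fernley=37, Rivermont=1, Ashgrove=1, Stonebridge=2, Claybrook=2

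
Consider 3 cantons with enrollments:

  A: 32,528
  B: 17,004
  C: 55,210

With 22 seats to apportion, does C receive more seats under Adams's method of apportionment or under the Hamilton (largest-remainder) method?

Adams: A 7, B 4, C 11.
Hamilton: A 7, B 3, C 12.
C gets 11 under Adams and 12 under Hamilton.

Hamilton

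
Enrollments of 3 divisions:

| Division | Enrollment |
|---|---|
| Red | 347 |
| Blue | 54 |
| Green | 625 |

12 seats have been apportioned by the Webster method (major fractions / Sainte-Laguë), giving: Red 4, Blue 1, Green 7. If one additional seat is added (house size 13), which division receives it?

Priority for the next seat is population ÷ (current seats + 0.5).
Priorities: Red 77.111, Blue 36.000, Green 83.333.
Highest priority: Green.

Green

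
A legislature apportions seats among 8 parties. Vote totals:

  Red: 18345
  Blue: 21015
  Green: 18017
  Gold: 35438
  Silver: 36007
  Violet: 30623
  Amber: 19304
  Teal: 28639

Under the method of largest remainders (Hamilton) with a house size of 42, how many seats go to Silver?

The standard divisor is 207388/42 ≈ 4937.81.
Standard quotas: Red 3.7152, Blue 4.2559, Green 3.6488, Gold 7.1769, Silver 7.2921, Violet 6.2017, Amber 3.9094, Teal 5.7999.
Lower quotas: Red 3, Blue 4, Green 3, Gold 7, Silver 7, Violet 6, Amber 3, Teal 5 (sum 38, leaving 4 seats).
Remainders in descending order: Amber 0.9094, Teal 0.7999, Red 0.7152, Green 0.6488, Silver 0.2921, Blue 0.2559, Violet 0.2017, Gold 0.1769.
Largest remainders: Amber, Teal, Red, Green receive the extra seats.
Silver receives 7.

7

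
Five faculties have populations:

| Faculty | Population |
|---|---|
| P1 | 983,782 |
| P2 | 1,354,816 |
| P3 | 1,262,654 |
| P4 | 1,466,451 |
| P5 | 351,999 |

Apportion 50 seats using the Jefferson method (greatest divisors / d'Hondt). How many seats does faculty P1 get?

9

Standard divisor 5419702/50 ≈ 108394.04; standard quotas: P1 9.076, P2 12.499, P3 11.649, P4 13.529, P5 3.247.
Rounding down gives 9, 12, 11, 13, 3 = 48 seats, so the divisor must be adjusted.
With modified divisor 104500: modified quotas P1 9.414, P2 12.965, P3 12.083, P4 14.033, P5 3.368.
Rounding down: P1 9, P2 12, P3 12, P4 14, P5 3 (total 50).
P1 receives 9.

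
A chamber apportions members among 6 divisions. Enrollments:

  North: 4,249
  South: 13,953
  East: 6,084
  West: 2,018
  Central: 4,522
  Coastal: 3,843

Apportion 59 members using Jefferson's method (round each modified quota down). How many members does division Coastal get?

Standard divisor 34669/59 ≈ 587.61; standard quotas: North 7.231, South 23.745, East 10.354, West 3.434, Central 7.696, Coastal 6.540.
Rounding down gives 7, 23, 10, 3, 7, 6 = 56 seats, so the divisor must be adjusted.
With modified divisor 556: modified quotas North 7.642, South 25.095, East 10.942, West 3.629, Central 8.133, Coastal 6.912.
Rounding down: North 7, South 25, East 10, West 3, Central 8, Coastal 6 (total 59).
Coastal receives 6.

6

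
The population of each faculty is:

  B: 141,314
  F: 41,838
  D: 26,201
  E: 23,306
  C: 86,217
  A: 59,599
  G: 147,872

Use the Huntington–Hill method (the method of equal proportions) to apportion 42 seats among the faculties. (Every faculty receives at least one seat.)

With divisor 12585: modified quotas B 11.229, F 3.324, D 2.082, E 1.852, C 6.851, A 4.736, G 11.750.
Geometric-mean thresholds: B √(11·12)=11.489, F √(3·4)=3.464, D √(2·3)=2.449, E √(1·2)=1.414, C √(6·7)=6.481, A √(4·5)=4.472, G √(11·12)=11.489.
Each quota rounded against its threshold gives B 11, F 3, D 2, E 2, C 7, A 5, G 12 (total 42).

B 11, F 3, D 2, E 2, C 7, A 5, G 12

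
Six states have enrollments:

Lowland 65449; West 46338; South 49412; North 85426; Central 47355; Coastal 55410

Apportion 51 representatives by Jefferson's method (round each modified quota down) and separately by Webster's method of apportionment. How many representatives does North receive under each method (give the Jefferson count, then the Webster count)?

13 and 12

Jefferson: Lowland 9, West 7, South 7, North 13, Central 7, Coastal 8.
Webster: Lowland 10, West 7, South 7, North 12, Central 7, Coastal 8.
North gets 13 under Jefferson and 12 under Webster.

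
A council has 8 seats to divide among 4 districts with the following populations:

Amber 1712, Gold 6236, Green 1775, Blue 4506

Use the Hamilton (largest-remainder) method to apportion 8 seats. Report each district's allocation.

Amber=1; Gold=3; Green=1; Blue=3

Total 14229; standard divisor 14229/8 ≈ 1778.625.
Standard quotas: Amber 0.9625, Gold 3.5061, Green 0.9980, Blue 2.5334.
Lower quotas: Amber 0, Gold 3, Green 0, Blue 2 (sum 5, leaving 3 seats).
Remainders in descending order: Green 0.9980, Amber 0.9625, Blue 0.5334, Gold 0.5061.
Largest remainders: Green, Amber, Blue receive the extra seats.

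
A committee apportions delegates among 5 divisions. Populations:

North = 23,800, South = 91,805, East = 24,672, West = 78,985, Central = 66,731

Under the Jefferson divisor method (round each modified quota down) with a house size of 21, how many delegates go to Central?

Standard divisor 285993/21 ≈ 13618.714; standard quotas: North 1.748, South 6.741, East 1.812, West 5.800, Central 4.900.
Rounding down gives 1, 6, 1, 5, 4 = 17 seats, so the divisor must be adjusted.
With modified divisor 12100: modified quotas North 1.967, South 7.587, East 2.039, West 6.528, Central 5.515.
Rounding down: North 1, South 7, East 2, West 6, Central 5 (total 21).
Central receives 5.

5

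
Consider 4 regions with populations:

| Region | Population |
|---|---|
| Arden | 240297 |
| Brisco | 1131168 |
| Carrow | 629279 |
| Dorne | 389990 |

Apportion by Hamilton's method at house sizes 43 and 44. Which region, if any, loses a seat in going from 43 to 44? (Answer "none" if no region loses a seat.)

At 43 seats: Arden 4, Brisco 21, Carrow 11, Dorne 7.
At 44 seats: Arden 4, Brisco 21, Carrow 12, Dorne 7.
No region's allocation decreased.

none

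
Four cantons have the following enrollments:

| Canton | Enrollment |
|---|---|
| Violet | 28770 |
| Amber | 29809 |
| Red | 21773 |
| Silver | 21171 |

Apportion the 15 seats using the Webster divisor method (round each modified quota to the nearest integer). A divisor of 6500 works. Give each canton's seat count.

With modified divisor 6500: modified quotas Violet 4.426, Amber 4.586, Red 3.350, Silver 3.257.
Rounding to the nearest integer: Violet 4, Amber 5, Red 3, Silver 3 (total 15).

Violet: 4, Amber: 5, Red: 3, Silver: 3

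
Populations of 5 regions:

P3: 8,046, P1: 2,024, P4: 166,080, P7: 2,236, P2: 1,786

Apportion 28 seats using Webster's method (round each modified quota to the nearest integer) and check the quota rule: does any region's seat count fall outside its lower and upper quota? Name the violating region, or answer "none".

P4

Standard quotas: P3 1.250, P1 0.315, P4 25.810, P7 0.347, P2 0.278.
Webster allocation: P3 1, P1 0, P4 27, P7 0, P2 0.
P4 has quota 25.810 (lower 25, upper 26) but receives 27 — outside the quota interval.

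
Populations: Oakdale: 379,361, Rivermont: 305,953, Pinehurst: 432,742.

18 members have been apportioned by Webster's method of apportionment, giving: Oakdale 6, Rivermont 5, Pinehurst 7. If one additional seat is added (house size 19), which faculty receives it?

Priority for the next seat is population ÷ (current seats + 0.5).
Priorities: Oakdale 58363.231, Rivermont 55627.818, Pinehurst 57698.933.
Highest priority: Oakdale.

Oakdale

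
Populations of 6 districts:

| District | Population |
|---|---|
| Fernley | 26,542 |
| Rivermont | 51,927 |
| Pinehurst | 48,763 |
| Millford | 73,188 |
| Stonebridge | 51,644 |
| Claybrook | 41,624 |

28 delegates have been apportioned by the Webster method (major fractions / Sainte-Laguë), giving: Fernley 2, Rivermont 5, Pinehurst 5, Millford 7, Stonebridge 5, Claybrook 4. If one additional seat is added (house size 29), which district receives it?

Fernley

Priority for the next seat is population ÷ (current seats + 0.5).
Priorities: Fernley 10616.800, Rivermont 9441.273, Pinehurst 8866.000, Millford 9758.400, Stonebridge 9389.818, Claybrook 9249.778.
Highest priority: Fernley.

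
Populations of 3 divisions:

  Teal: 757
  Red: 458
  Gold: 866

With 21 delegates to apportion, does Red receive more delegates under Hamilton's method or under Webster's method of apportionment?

Hamilton: Teal 8, Red 4, Gold 9.
Webster: Teal 7, Red 5, Gold 9.
Red gets 4 under Hamilton and 5 under Webster.

Webster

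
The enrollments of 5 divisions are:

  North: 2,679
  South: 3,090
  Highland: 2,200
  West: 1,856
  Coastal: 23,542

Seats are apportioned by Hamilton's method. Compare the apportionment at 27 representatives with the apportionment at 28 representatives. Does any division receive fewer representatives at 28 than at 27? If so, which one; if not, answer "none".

West

At 27 seats: North 2, South 2, Highland 2, West 2, Coastal 19.
At 28 seats: North 2, South 3, Highland 2, West 1, Coastal 20.
West drops from 2 to 1.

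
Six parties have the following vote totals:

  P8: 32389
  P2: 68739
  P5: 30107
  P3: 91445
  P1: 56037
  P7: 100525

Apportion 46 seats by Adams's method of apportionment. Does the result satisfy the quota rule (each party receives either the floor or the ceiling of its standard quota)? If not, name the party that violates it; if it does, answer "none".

Standard quotas: P8 3.929, P2 8.338, P5 3.652, P3 11.092, P1 6.797, P7 12.193.
Adams allocation: P8 4, P2 8, P5 4, P3 11, P1 7, P7 12.
Every allocation lies between the lower and upper quota.

none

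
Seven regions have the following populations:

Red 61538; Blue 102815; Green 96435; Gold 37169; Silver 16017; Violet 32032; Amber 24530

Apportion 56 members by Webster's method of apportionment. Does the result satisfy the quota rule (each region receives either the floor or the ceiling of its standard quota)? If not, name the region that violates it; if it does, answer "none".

Standard quotas: Red 9.300, Blue 15.539, Green 14.574, Gold 5.617, Silver 2.421, Violet 4.841, Amber 3.707.
Webster allocation: Red 9, Blue 15, Green 15, Gold 6, Silver 2, Violet 5, Amber 4.
Every allocation lies between the lower and upper quota.

none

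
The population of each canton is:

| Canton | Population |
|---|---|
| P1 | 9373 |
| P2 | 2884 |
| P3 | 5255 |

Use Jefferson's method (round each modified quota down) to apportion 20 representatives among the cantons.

P1: 11, P2: 3, P3: 6

Standard divisor 17512/20 ≈ 875.6; standard quotas: P1 10.705, P2 3.294, P3 6.002.
Rounding down gives 10, 3, 6 = 19 seats, so the divisor must be adjusted.
With modified divisor 800: modified quotas P1 11.716, P2 3.605, P3 6.569.
Rounding down: P1 11, P2 3, P3 6 (total 20).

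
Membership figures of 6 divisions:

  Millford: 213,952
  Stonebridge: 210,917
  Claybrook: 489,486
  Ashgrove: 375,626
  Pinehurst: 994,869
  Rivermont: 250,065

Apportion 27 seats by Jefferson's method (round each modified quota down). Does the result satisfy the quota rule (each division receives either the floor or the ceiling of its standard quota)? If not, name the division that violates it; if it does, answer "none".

none

Standard quotas: Millford 2.279, Stonebridge 2.247, Claybrook 5.214, Ashgrove 4.001, Pinehurst 10.597, Rivermont 2.664.
Jefferson allocation: Millford 2, Stonebridge 2, Claybrook 5, Ashgrove 4, Pinehurst 11, Rivermont 3.
Every allocation lies between the lower and upper quota.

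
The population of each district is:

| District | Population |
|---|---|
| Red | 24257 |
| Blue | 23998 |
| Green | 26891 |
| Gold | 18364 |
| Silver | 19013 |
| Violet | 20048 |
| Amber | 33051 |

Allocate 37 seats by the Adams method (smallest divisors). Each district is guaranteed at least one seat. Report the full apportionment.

Red=6; Blue=5; Green=6; Gold=4; Silver=4; Violet=5; Amber=7

Standard divisor 165622/37 ≈ 4476.27; standard quotas: Red 5.419, Blue 5.361, Green 6.007, Gold 4.103, Silver 4.248, Violet 4.479, Amber 7.384.
Rounding up gives 6, 6, 7, 5, 5, 5, 8 = 42 seats, so the divisor must be adjusted.
With modified divisor 4830: modified quotas Red 5.022, Blue 4.969, Green 5.567, Gold 3.802, Silver 3.936, Violet 4.151, Amber 6.843.
Rounding up: Red 6, Blue 5, Green 6, Gold 4, Silver 4, Violet 5, Amber 7 (total 37).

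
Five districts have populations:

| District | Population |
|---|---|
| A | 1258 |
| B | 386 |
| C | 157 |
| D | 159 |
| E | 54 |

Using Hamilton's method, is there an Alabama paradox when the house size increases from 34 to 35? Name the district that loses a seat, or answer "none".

none

At 34 seats: A 21, B 6, C 3, D 3, E 1.
At 35 seats: A 22, B 6, C 3, D 3, E 1.
No district's allocation decreased.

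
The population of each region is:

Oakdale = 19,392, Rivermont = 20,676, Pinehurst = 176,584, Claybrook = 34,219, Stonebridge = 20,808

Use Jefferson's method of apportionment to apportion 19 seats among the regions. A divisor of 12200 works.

With modified divisor 12200: modified quotas Oakdale 1.590, Rivermont 1.695, Pinehurst 14.474, Claybrook 2.805, Stonebridge 1.706.
Rounding down: Oakdale 1, Rivermont 1, Pinehurst 14, Claybrook 2, Stonebridge 1 (total 19).

Oakdale: 1, Rivermont: 1, Pinehurst: 14, Claybrook: 2, Stonebridge: 1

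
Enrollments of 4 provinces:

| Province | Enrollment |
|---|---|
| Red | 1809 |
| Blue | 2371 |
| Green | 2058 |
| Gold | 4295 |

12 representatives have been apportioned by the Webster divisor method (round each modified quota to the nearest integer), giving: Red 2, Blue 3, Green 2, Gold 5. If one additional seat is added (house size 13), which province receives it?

Priority for the next seat is population ÷ (current seats + 0.5).
Priorities: Red 723.600, Blue 677.429, Green 823.200, Gold 780.909.
Highest priority: Green.

Green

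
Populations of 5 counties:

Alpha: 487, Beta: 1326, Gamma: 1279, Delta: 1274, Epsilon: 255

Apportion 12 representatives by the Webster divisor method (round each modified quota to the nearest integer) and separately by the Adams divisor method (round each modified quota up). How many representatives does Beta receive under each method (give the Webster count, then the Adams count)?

4 and 3

Webster: Alpha 1, Beta 4, Gamma 3, Delta 3, Epsilon 1.
Adams: Alpha 2, Beta 3, Gamma 3, Delta 3, Epsilon 1.
Beta gets 4 under Webster and 3 under Adams.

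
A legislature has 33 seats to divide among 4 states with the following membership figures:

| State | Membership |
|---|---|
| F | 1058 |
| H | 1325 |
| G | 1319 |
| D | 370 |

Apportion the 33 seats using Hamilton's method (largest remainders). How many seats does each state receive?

Standard divisor: 4072 ÷ 33 ≈ 123.394.
Standard quotas: F 8.574, H 10.738, G 10.689, D 2.999.
Lower quotas: F 8, H 10, G 10, D 2 (sum 30, leaving 3 seats).
Remainders in descending order: D 0.999, H 0.738, G 0.689, F 0.574.
Largest remainders: D, H, G receive the extra seats.

F: 8; H: 11; G: 11; D: 3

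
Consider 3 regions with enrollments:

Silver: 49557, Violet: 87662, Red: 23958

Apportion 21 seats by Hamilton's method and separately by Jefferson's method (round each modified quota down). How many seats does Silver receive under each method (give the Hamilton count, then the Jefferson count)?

Hamilton: Silver 7, Violet 11, Red 3.
Jefferson: Silver 6, Violet 12, Red 3.
Silver gets 7 under Hamilton and 6 under Jefferson.

7 and 6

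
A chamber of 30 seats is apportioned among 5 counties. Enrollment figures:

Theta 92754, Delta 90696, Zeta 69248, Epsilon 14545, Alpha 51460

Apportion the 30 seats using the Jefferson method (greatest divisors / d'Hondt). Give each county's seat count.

Theta 9, Delta 9, Zeta 6, Epsilon 1, Alpha 5

Standard divisor 318703/30 ≈ 10623.433; standard quotas: Theta 8.731, Delta 8.537, Zeta 6.518, Epsilon 1.369, Alpha 4.844.
Rounding down gives 8, 8, 6, 1, 4 = 27 seats, so the divisor must be adjusted.
With modified divisor 10000: modified quotas Theta 9.275, Delta 9.070, Zeta 6.925, Epsilon 1.454, Alpha 5.146.
Rounding down: Theta 9, Delta 9, Zeta 6, Epsilon 1, Alpha 5 (total 30).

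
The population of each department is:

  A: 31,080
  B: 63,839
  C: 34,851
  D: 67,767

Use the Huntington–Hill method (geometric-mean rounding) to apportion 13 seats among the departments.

A: 2, B: 4, C: 2, D: 5

With divisor 14714: modified quotas A 2.112, B 4.339, C 2.369, D 4.606.
Geometric-mean thresholds: A √(2·3)=2.449, B √(4·5)=4.472, C √(2·3)=2.449, D √(4·5)=4.472.
Each quota rounded against its threshold gives A 2, B 4, C 2, D 5 (total 13).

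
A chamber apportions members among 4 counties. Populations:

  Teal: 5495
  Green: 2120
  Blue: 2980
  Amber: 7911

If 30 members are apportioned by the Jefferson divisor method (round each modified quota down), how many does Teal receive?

9

Standard divisor 18506/30 ≈ 616.867; standard quotas: Teal 8.908, Green 3.437, Blue 4.831, Amber 12.824.
Rounding down gives 8, 3, 4, 12 = 27 seats, so the divisor must be adjusted.
With modified divisor 580: modified quotas Teal 9.474, Green 3.655, Blue 5.138, Amber 13.640.
Rounding down: Teal 9, Green 3, Blue 5, Amber 13 (total 30).
Teal receives 9.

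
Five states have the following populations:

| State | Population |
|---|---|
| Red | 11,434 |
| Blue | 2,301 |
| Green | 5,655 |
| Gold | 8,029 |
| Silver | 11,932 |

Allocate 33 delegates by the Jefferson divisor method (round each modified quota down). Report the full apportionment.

Red 10; Blue 2; Green 4; Gold 7; Silver 10

Standard divisor 39351/33 ≈ 1192.455; standard quotas: Red 9.589, Blue 1.930, Green 4.742, Gold 6.733, Silver 10.006.
Rounding down gives 9, 1, 4, 6, 10 = 30 seats, so the divisor must be adjusted.
With modified divisor 1137: modified quotas Red 10.056, Blue 2.024, Green 4.974, Gold 7.062, Silver 10.494.
Rounding down: Red 10, Blue 2, Green 4, Gold 7, Silver 10 (total 33).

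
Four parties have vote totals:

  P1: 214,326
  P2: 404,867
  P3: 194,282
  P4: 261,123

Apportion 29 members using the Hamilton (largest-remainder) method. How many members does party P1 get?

The standard divisor is 1074598/29 ≈ 37055.103.
Standard quotas: P1 5.7840, P2 10.9261, P3 5.2431, P4 7.0469.
Lower quotas: P1 5, P2 10, P3 5, P4 7 (sum 27, leaving 2 seats).
Remainders in descending order: P2 0.9261, P1 0.7840, P3 0.2431, P4 0.0469.
The surplus seats go to P2, P1.
P1 receives 6.

6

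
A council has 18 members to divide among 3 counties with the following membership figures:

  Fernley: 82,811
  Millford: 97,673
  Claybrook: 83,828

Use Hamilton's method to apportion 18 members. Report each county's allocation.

The standard divisor is 264312/18 = 14684.
Standard quotas: Fernley 5.6395, Millford 6.6517, Claybrook 5.7088.
Lower quotas: Fernley 5, Millford 6, Claybrook 5 (sum 16, leaving 2 seats).
Remainders in descending order: Claybrook 0.7088, Millford 0.6517, Fernley 0.6395.
Largest remainders: Claybrook, Millford receive the extra seats.

Fernley=5, Millford=7, Claybrook=6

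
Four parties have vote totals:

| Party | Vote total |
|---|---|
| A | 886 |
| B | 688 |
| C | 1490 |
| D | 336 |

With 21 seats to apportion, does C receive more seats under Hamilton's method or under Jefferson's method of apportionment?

Jefferson

Hamilton: A 6, B 4, C 9, D 2.
Jefferson: A 5, B 4, C 10, D 2.
C gets 9 under Hamilton and 10 under Jefferson.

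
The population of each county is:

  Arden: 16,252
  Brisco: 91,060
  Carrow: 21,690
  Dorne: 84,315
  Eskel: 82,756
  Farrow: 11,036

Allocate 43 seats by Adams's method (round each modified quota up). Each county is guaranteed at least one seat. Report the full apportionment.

Arden=3, Brisco=12, Carrow=3, Dorne=12, Eskel=11, Farrow=2

Standard divisor 307109/43 ≈ 7142.07; standard quotas: Arden 2.276, Brisco 12.750, Carrow 3.037, Dorne 11.805, Eskel 11.587, Farrow 1.545.
Rounding up gives 3, 13, 4, 12, 12, 2 = 46 seats, so the divisor must be adjusted.
With modified divisor 7630: modified quotas Arden 2.130, Brisco 11.934, Carrow 2.843, Dorne 11.050, Eskel 10.846, Farrow 1.446.
Rounding up: Arden 3, Brisco 12, Carrow 3, Dorne 12, Eskel 11, Farrow 2 (total 43).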